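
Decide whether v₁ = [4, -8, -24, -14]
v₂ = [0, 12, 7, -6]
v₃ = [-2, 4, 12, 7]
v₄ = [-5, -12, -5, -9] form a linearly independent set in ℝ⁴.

The matrix [v₁|v₂|v₃|v₄] has determinant 0.
A zero determinant means the columns are linearly dependent.

linearly dependent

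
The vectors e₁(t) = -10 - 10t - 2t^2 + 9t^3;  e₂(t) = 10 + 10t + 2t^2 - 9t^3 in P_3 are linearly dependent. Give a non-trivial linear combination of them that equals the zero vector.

e₁ + e₂ = 0

Take coordinates with respect to {1, t, …, t^3}.
Row-reduce the matrix with e₁, e₂ as columns; the null space gives the coefficients.
A generator of the null space is (1, 1).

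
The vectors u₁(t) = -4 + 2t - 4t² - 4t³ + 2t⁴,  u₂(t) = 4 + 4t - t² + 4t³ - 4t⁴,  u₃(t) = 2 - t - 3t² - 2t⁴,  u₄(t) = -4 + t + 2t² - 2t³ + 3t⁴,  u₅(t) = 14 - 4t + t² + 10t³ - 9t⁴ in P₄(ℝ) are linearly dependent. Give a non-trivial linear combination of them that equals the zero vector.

u₁ + u₃ + 3u₄ + u₅ = 0

Write each element as a vector in ℝ⁵ using {1, t, …, t⁴}.
Row-reduce the matrix with u₁, u₂, u₃, u₄, u₅ as columns; the null space gives the coefficients.
A generator of the null space is (1, 0, 1, 3, 1).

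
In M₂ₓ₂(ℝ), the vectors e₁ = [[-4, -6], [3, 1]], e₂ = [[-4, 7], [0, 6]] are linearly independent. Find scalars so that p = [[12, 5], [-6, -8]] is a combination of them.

p = -2e₁ - e₂

Identify each element with its coordinate vector in ℝ⁴ via {E₁₁, E₁₂, E₂₁, E₂₂}.
Solve the system with e₁, e₂ as columns and p as the right-hand side.
Back-substitution yields (a₁, a₂) = (-2, -1).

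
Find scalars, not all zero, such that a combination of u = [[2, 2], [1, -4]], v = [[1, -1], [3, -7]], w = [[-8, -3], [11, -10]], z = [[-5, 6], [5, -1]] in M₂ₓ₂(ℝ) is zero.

Write each element as a vector in ℝ⁴ using {E₁₁, E₁₂, E₂₁, E₂₂}.
Solve the homogeneous system with u, v, w, z as columns by row-reducing the coefficient matrix.
The free variable yields coefficients (3, -3, 1, -1) (any nonzero multiple also works).

3u - 3v + w - z = 0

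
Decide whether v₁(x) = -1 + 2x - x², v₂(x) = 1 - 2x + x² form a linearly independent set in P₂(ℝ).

Write each element as a coordinate vector in ℝ³ using {1, x, x²}.
Place the vectors as rows of a 2×3 matrix and reduce to echelon form.
The reduction yields 1 nonzero row, so the rank is 1.
Since rank 1 < 2, the set is linearly dependent.

linearly dependent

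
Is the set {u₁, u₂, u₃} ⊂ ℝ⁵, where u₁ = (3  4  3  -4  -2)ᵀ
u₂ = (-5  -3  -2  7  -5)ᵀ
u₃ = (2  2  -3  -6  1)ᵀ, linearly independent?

Place the vectors as rows of a 3×5 matrix and reduce to echelon form.
The reduction yields 3 nonzero rows, so the rank is 3.
Since rank = 3 (the number of vectors), the set is linearly independent.

linearly independent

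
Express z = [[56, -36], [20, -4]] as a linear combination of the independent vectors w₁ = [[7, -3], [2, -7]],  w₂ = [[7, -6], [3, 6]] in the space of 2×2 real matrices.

z = 4w₁ + 4w₂

Take coordinate vectors relative to {E₁₁, E₁₂, E₂₁, E₂₂}.
Solve the system with w₁, w₂ as columns and z as the right-hand side.
The system has the unique solution (c₁, c₂) = (4, 4).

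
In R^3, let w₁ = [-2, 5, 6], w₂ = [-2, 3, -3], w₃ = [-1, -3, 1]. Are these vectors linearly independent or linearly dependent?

Form the 3×3 matrix with these as columns; its determinant is 91.
A nonzero determinant means the columns are linearly independent.

linearly independent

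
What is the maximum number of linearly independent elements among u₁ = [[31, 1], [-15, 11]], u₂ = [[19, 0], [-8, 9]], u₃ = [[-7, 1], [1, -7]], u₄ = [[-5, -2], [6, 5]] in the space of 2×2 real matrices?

2

Use coordinates relative to {E₁₁, E₁₂, E₂₁, E₂₂}.
Put the 4×4 matrix [u₁|u₂|u₃|u₄] into echelon form.
Exactly 2 pivots survive; hence the rank is 2.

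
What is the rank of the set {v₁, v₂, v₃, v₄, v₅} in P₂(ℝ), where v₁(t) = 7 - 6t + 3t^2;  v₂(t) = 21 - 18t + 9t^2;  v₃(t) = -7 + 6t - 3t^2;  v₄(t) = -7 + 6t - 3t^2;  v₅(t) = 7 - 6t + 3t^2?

rank 1

Use coordinates relative to {1, t, t^2}.
Row-reduce the 5×3 matrix with these as rows.
There is 1 pivot column, so rank = 1.
(With 5 elements in a 3-dimensional space the rank is at most 3.)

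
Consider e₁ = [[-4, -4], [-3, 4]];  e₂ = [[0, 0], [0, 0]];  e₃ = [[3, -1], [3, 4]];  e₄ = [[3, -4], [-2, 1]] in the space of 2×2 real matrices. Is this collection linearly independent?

Write each element as a coordinate vector in ℝ⁴ using {E₁₁, E₁₂, E₂₁, E₂₂}.
One of the vectors is the zero vector, so the set is linearly dependent.

linearly dependent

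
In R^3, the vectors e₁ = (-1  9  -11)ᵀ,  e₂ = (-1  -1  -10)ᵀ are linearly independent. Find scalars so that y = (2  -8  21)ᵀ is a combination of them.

y = -e₁ - e₂

Since e₁, e₂ are independent, the coefficients expressing y are uniquely determined by a linear system.
Back-substitution yields (c₁, c₂) = (-1, -1).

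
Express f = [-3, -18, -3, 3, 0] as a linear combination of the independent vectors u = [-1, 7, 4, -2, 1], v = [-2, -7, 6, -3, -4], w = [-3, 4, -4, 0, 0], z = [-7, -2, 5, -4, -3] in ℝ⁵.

Write f = c₁u + … + c₄z and equate components.
Back-substitution yields (c₁, …, c₄) = (-3, -3, -3, 3).

f = -3u - 3v - 3w + 3z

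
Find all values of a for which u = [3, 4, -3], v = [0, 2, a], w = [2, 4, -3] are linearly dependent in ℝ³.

The set is linearly dependent precisely when det[u; v; w] = 0.
Expanding, det = -4*a - 6.
This vanishes exactly when a = -3/2.

a = -3/2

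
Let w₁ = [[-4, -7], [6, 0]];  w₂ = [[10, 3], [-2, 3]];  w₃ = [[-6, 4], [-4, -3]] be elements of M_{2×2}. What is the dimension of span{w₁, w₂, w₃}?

2

Represent each element by its coordinate vector in ℝ⁴.
Put the 4×3 matrix [w₁|w₂|w₃] into echelon form.
The echelon form has 2 nonzero rows, so the rank is 2.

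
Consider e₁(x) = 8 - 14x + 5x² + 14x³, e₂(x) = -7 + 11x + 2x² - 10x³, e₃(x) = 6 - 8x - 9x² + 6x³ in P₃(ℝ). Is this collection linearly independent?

linearly dependent

Take coordinates with respect to the standard basis {1, x, …, x³}.
Row-reduce the matrix whose columns are e₁, e₂, e₃.
The reduction yields 2 nonzero rows, so the rank is 2.
Since rank 2 < 3, the set is linearly dependent.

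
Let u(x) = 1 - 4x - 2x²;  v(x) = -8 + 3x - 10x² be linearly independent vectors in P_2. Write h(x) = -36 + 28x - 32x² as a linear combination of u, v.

Take coordinate vectors relative to {1, x, x²}.
Since u, v are independent, the coefficients expressing h are uniquely determined by a linear system.
Row-reducing the augmented matrix gives the unique coefficients (α₁, α₂) = (-4, 4).

h = -4u + 4v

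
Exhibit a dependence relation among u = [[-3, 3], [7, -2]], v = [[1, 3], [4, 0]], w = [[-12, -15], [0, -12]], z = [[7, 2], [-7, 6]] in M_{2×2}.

3u + w + 3z = 0

Pass to coordinate vectors relative to the basis {E₁₁, E₁₂, E₂₁, E₂₂}.
Row-reduce the matrix with u, v, w, z as columns; the null space gives the coefficients.
A generator of the null space is (3, 0, 1, 3).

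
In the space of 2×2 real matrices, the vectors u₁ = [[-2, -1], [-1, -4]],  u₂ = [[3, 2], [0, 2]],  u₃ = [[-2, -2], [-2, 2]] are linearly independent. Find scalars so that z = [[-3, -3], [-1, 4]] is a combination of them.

z = -u₁ - u₂ + u₃

Identify each element with its coordinate vector in ℝ⁴ via {E₁₁, E₁₂, E₂₁, E₂₂}.
Write z = α₁u₁ + … + α₃u₃ and equate components.
Row-reducing the augmented matrix gives the unique coefficients (α₁, α₂, α₃) = (-1, -1, 1).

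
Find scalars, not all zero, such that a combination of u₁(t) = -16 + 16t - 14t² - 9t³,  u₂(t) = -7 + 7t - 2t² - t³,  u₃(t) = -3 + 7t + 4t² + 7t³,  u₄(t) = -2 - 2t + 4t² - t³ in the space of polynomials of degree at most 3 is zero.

Take coordinates with respect to {1, t, …, t³}.
Set up α₁u₁ + … + α₄u₄ = 0 and solve the homogeneous system.
A generator of the null space is (1, -3, 1, 1).

u₁ - 3u₂ + u₃ + u₄ = 0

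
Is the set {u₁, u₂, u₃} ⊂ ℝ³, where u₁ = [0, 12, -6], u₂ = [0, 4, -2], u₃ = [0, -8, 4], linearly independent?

Place the vectors as rows of a 3×3 matrix and reduce to echelon form.
The reduction yields 1 nonzero row, so the rank is 1.
Since rank 1 < 3, the set is linearly dependent.
Indeed u₁ - 3u₂ = 0.

linearly dependent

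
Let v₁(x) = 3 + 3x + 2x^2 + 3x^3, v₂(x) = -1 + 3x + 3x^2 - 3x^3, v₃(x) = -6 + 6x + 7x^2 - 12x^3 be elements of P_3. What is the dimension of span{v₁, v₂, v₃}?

Pass to coordinate vectors with respect to the basis {1, x, …, x^3}.
Row-reduce the 3×4 matrix with these as rows.
The echelon form has 2 nonzero rows, so the rank is 2.

dim = 2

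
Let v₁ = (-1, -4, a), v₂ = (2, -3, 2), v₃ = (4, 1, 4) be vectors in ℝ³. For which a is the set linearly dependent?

a = -1

Place the vectors as rows of a 3×3 matrix; dependence ⇔ determinant zero.
Expanding, det = 14*a + 14.
This vanishes exactly when a = -1.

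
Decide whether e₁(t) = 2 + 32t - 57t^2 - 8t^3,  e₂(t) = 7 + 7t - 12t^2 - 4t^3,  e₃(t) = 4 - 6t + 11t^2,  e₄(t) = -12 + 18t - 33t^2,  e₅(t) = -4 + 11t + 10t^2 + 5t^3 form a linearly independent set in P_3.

Take coordinates with respect to the standard basis {1, t, …, t^3}.
There are 5 vectors in a 4-dimensional space, so they cannot be linearly independent.

linearly dependent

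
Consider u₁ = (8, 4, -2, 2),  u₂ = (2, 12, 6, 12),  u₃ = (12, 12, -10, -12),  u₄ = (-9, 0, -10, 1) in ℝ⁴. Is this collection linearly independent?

Form the 4×4 matrix with these as columns; its determinant is -26560.
A nonzero determinant means the columns are linearly independent.

linearly independent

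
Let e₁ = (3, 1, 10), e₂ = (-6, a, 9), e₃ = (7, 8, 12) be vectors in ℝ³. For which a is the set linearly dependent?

a = -33/2

Place the vectors as rows of a 3×3 matrix; dependence ⇔ determinant zero.
Expanding, det = -34*a - 561.
Solving -34*a - 561 = 0 yields a = -33/2.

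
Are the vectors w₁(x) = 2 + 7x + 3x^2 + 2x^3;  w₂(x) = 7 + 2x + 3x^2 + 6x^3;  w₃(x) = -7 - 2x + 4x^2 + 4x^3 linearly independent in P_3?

linearly independent

Take coordinates with respect to the standard basis {1, x, …, x^3}.
Place the vectors as rows of a 3×4 matrix and reduce to echelon form.
The reduction yields 3 nonzero rows, so the rank is 3.
Since rank = 3 (the number of vectors), the set is linearly independent.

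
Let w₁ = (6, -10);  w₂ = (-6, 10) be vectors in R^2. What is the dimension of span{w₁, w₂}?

Put the 2×2 matrix [w₁|w₂] into echelon form.
Reduction leaves 1 leading entry, giving rank 1.

1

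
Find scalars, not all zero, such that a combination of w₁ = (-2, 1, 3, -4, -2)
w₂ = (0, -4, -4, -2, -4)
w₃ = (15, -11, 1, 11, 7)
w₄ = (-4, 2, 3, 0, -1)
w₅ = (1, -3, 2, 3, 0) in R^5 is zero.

Set up α₁w₁ + … + α₅w₅ = 0 and solve the homogeneous system.
A generator of the null space is (0, 1, 1, 3, -3).

w₂ + w₃ + 3w₄ - 3w₅ = 0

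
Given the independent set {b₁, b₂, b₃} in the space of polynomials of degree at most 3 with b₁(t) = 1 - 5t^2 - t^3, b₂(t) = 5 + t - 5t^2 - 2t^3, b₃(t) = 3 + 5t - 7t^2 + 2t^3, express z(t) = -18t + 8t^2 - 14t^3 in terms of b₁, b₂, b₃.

Identify each element with its coordinate vector in ℝ⁴ via {1, t, …, t^3}.
Since b₁, b₂, b₃ are independent, the coefficients expressing z are uniquely determined by a linear system.
Back-substitution yields (a₁, a₂, a₃) = (2, 2, -4).

z = 2b₁ + 2b₂ - 4b₃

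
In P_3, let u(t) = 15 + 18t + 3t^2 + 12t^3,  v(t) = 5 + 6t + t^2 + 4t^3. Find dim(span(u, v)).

Pass to coordinate vectors with respect to the basis {1, t, …, t^3}.
Apply Gaussian elimination to the matrix whose rows are u, v.
There is 1 pivot column, so rank = 1.

dim = 1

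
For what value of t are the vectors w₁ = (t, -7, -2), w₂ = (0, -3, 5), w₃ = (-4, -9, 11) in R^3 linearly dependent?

The set is linearly dependent precisely when det[w₁; w₂; w₃] = 0.
Cofactor expansion gives det = 12*t + 164.
Solving 12*t + 164 = 0 yields t = -41/3.

t = -41/3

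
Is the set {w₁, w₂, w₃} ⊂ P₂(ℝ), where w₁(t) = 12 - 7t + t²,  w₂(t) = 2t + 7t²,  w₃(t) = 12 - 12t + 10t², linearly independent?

Take coordinates with respect to the standard basis {1, t, t²}.
Form the 3×3 matrix with these as columns; its determinant is 636.
A nonzero determinant means the columns are linearly independent.

linearly independent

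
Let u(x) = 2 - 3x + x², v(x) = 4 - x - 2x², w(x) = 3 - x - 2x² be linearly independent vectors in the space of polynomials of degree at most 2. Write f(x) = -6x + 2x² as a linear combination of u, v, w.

Work in coordinates with respect to the standard basis {1, x, x²}.
Solve the system with u, v, w as columns and f as the right-hand side.
Back-substitution yields (α₁, α₂, α₃) = (2, -4, 4).

f = 2u - 4v + 4w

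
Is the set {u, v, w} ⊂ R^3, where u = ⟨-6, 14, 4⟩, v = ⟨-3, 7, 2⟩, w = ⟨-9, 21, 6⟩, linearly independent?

linearly dependent

One vector is a scalar multiple of another, so the set is dependent.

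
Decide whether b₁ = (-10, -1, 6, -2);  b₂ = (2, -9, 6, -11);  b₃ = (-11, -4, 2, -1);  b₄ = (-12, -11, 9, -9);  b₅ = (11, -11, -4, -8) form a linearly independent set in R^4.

There are 5 vectors in a 4-dimensional space, so they cannot be linearly independent.

linearly dependent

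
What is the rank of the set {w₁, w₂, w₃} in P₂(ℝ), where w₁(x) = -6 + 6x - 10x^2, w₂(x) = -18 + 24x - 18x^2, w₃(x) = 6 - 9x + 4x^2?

2

Use coordinates relative to {1, x, x^2}.
Apply Gaussian elimination to the matrix whose rows are w₁, w₂, w₃.
The echelon form has 2 nonzero rows, so the rank is 2.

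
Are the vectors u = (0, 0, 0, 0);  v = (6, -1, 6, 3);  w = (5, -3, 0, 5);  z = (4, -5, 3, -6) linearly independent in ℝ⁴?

One of the vectors is the zero vector, so the set is linearly dependent.

linearly dependent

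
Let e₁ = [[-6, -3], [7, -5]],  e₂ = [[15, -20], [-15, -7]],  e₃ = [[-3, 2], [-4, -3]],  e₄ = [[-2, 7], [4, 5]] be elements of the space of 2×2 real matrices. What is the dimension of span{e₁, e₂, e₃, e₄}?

Use coordinates relative to {E₁₁, E₁₂, E₂₁, E₂₂}.
Row-reduce the 4×4 matrix with these as rows.
The echelon form has 3 nonzero rows, so the rank is 3.

3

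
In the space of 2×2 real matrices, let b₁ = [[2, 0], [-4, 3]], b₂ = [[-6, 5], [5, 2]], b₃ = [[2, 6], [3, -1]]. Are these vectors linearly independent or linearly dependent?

linearly independent

Take coordinates with respect to the standard basis {E₁₁, E₁₂, E₂₁, E₂₂}.
Place the vectors as rows of a 3×4 matrix and reduce to echelon form.
The reduction yields 3 nonzero rows, so the rank is 3.
Since rank = 3 (the number of vectors), the set is linearly independent.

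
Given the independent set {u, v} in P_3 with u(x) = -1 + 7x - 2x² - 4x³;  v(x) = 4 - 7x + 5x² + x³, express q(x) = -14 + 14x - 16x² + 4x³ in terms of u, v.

Identify each element with its coordinate vector in ℝ⁴ via {1, x, …, x³}.
Write q = c₁u + c₂v and equate components.
The system has the unique solution (c₁, c₂) = (-2, -4).

q = -2u - 4v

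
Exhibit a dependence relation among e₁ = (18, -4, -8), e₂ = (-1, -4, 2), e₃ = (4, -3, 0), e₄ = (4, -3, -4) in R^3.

Set up α₁e₁ + … + α₄e₄ = 0 and solve the homogeneous system.
A generator of the null space is (1, 2, -3, -1).

e₁ + 2e₂ - 3e₃ - e₄ = 0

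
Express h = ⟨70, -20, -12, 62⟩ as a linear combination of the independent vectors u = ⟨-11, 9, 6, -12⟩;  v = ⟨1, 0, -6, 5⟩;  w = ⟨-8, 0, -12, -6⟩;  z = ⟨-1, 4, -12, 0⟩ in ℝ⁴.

Solve the system with u, v, w, z as columns and h as the right-hand side.
The system has the unique solution (α₁, …, α₄) = (-4, -2, -4, 4).

h = -4u - 2v - 4w + 4z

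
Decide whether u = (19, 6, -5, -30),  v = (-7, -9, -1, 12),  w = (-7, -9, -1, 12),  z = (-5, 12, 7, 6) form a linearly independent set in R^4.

Form the 4×4 matrix with these as columns; its determinant is 0.
A zero determinant means the columns are linearly dependent.

linearly dependent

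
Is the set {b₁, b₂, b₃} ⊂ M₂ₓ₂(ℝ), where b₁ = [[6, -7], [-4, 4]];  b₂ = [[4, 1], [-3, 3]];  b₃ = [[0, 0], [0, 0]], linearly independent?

linearly dependent

Take coordinates with respect to the standard basis {E₁₁, E₁₂, E₂₁, E₂₂}.
One of the vectors is the zero vector, so the set is linearly dependent.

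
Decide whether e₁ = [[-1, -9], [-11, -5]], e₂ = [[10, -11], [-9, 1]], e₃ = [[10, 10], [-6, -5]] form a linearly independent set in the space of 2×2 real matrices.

linearly independent

Take coordinates with respect to the standard basis {E₁₁, E₁₂, E₂₁, E₂₂}.
Place the vectors as rows of a 3×4 matrix and reduce to echelon form.
The reduction yields 3 nonzero rows, so the rank is 3.
Since rank = 3 (the number of vectors), the set is linearly independent.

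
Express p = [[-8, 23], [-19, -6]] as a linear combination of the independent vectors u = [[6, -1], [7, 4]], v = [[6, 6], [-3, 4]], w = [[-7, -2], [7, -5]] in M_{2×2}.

p = -3u + 4v + 2w

Identify each element with its coordinate vector in ℝ⁴ via {E₁₁, E₁₂, E₂₁, E₂₂}.
Solve the system with u, v, w as columns and p as the right-hand side.
The system has the unique solution (a₁, a₂, a₃) = (-3, 4, 2).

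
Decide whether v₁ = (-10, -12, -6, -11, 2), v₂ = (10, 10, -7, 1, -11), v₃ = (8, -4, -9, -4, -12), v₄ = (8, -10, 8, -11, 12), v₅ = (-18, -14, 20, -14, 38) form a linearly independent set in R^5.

linearly dependent

Row-reduce the matrix whose columns are v₁, v₂, v₃, v₄, v₅.
The reduction yields 4 nonzero rows, so the rank is 4.
Since rank 4 < 5, the set is linearly dependent.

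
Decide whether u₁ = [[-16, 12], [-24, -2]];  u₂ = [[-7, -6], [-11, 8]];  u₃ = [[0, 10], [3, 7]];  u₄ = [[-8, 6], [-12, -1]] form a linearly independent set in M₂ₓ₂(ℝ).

linearly dependent

Write each element as a coordinate vector in ℝ⁴ using {E₁₁, E₁₂, E₂₁, E₂₂}.
One vector is a scalar multiple of another, so the set is dependent.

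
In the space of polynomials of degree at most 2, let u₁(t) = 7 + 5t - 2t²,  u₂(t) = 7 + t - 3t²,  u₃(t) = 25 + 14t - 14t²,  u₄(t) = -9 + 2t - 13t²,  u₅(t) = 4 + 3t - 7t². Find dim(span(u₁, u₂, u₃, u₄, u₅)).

Represent each element by its coordinate vector in ℝ³.
Form the matrix with u₁, u₂, u₃, u₄, u₅ as columns and reduce.
The echelon form has 3 nonzero rows, so the rank is 3.
(With 5 elements in a 3-dimensional space the rank is at most 3.)

3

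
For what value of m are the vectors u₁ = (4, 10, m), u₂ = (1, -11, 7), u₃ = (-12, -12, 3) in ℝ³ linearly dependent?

The vectors are dependent exactly when the determinant of the matrix with rows u₁, u₂, u₃ vanishes.
Expanding, det = -144*m - 666.
This vanishes exactly when m = -37/8.

m = -37/8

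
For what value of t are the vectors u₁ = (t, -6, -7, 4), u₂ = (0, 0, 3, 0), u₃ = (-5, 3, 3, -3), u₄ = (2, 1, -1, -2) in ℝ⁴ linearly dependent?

t = 52/3

The set is linearly dependent precisely when det[u₁; u₂; u₃; u₄] = 0.
The determinant works out to 9*t - 156.
Setting this to zero gives t = 52/3.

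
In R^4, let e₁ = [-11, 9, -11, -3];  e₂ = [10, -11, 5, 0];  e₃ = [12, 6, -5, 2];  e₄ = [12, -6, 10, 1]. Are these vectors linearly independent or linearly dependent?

linearly independent

Place the vectors as rows of a 4×4 matrix and reduce to echelon form.
The reduction yields 4 nonzero rows, so the rank is 4.
Since rank = 4 (the number of vectors), the set is linearly independent.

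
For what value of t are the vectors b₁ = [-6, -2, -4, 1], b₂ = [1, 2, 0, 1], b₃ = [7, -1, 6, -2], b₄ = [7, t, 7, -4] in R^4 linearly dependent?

t = -7/2

The vectors are dependent exactly when the determinant of the matrix with rows b₁, b₂, b₃, b₄ vanishes.
Cofactor expansion gives det = 6*t + 21.
This vanishes exactly when t = -7/2.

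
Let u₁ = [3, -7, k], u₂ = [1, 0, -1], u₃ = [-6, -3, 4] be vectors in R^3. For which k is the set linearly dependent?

k = -23/3

Place the vectors as rows of a 3×3 matrix; dependence ⇔ determinant zero.
Cofactor expansion gives det = -3*k - 23.
Solving -3*k - 23 = 0 yields k = -23/3.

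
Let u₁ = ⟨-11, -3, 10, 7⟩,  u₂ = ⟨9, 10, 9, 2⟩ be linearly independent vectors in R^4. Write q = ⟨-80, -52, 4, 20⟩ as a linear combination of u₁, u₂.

q = 4u₁ - 4u₂

Since u₁, u₂ are independent, the coefficients expressing q are uniquely determined by a linear system.
Back-substitution yields (c₁, c₂) = (4, -4).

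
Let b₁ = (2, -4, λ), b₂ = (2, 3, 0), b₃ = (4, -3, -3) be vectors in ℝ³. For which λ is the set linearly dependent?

The set is linearly dependent precisely when det[b₁; b₂; b₃] = 0.
Cofactor expansion gives det = -18*λ - 42.
Setting this to zero gives λ = -7/3.

λ = -7/3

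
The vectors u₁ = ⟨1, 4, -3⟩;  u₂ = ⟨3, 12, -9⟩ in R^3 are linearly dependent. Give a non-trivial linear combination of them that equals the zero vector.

Solve the homogeneous system with u₁, u₂ as columns by row-reducing the coefficient matrix.
A generator of the null space is (3, -1).

3u₁ - u₂ = 0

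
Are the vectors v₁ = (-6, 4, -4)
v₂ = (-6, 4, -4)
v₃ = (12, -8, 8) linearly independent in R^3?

linearly dependent

Row-reduce the matrix whose columns are v₁, v₂, v₃.
The reduction yields 1 nonzero row, so the rank is 1.
Since rank 1 < 3, the set is linearly dependent.
Indeed v₁ - v₂ = 0.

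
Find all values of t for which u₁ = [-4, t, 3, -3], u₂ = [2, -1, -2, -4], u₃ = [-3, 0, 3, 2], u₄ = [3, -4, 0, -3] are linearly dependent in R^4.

The set is linearly dependent precisely when det[u₁; u₂; u₃; u₄] = 0.
Cofactor expansion gives det = -24*t - 22.
Setting this to zero gives t = -11/12.

t = -11/12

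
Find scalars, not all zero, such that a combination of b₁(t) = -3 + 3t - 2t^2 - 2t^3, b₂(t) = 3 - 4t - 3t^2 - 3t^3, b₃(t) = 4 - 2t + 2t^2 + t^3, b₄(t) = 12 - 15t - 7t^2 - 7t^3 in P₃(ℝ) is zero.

Write each element as a vector in ℝ⁴ using {1, t, …, t^3}.
Set up α₁b₁ + … + α₄b₄ = 0 and solve the homogeneous system.
One solution (up to scaling) is (1, -3, 0, 1).

b₁ - 3b₂ + b₄ = 0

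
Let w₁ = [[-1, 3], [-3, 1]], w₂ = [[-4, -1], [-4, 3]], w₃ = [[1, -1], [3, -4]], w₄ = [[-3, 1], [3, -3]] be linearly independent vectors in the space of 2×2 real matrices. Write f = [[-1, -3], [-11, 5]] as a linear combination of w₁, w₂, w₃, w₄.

Work in coordinates with respect to the standard basis {E₁₁, E₁₂, E₂₁, E₂₂}.
Since w₁, w₂, w₃, w₄ are independent, the coefficients expressing f are uniquely determined by a linear system.
Back-substitution yields (α₁, …, α₄) = (1, 2, 2, -2).

f = w₁ + 2w₂ + 2w₃ - 2w₄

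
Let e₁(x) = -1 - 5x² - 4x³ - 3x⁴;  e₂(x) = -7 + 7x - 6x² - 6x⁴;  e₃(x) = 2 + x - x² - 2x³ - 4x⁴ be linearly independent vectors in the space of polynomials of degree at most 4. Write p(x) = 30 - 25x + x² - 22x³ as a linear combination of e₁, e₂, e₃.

p = 4e₁ - 4e₂ + 3e₃

Take coordinate vectors relative to {1, x, …, x⁴}.
Solve the system with e₁, e₂, e₃ as columns and p as the right-hand side.
Row-reducing the augmented matrix gives the unique coefficients (a₁, a₂, a₃) = (4, -4, 3).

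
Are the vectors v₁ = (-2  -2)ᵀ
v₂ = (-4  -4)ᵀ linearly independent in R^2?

linearly dependent

One vector is a scalar multiple of another, so the set is dependent.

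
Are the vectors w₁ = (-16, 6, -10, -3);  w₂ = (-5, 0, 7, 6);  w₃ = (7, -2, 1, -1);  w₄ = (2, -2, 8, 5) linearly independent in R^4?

linearly dependent

The matrix [w₁|w₂|w₃|w₄] has determinant 0.
A zero determinant means the columns are linearly dependent.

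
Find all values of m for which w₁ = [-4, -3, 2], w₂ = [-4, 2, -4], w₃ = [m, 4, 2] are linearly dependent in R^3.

The vectors are dependent exactly when the determinant of the matrix with rows w₁, w₂, w₃ vanishes.
Expanding, det = 8*m - 136.
Solving 8*m - 136 = 0 yields m = 17.

m = 17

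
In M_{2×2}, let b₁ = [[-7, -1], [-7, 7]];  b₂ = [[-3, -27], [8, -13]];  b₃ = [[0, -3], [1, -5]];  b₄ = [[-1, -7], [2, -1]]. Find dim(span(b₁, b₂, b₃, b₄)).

Pass to coordinate vectors with respect to the basis {E₁₁, E₁₂, E₂₁, E₂₂}.
Row-reduce the 4×4 matrix with these as rows.
The echelon form has 3 nonzero rows, so the rank is 3.

dim = 3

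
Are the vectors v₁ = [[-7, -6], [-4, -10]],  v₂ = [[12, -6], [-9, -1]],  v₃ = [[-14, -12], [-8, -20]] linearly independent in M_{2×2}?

linearly dependent

Take coordinates with respect to the standard basis {E₁₁, E₁₂, E₂₁, E₂₂}.
One vector is a scalar multiple of another, so the set is dependent.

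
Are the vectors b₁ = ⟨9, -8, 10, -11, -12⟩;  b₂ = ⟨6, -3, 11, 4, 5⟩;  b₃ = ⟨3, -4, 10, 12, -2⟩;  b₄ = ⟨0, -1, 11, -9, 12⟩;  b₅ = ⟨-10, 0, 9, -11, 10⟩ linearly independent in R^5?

Place the vectors as rows of a 5×5 matrix and reduce to echelon form.
The reduction yields 5 nonzero rows, so the rank is 5.
Since rank = 5 (the number of vectors), the set is linearly independent.

linearly independent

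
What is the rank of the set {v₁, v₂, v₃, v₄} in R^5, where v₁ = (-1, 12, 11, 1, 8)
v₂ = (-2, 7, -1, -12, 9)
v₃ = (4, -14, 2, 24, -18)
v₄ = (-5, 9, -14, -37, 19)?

rank 2

Row-reduce the 4×5 matrix with these as rows.
There are 2 pivot columns, so rank = 2.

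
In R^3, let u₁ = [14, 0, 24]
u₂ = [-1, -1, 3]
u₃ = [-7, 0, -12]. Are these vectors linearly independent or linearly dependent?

One vector is a scalar multiple of another, so the set is dependent.

linearly dependent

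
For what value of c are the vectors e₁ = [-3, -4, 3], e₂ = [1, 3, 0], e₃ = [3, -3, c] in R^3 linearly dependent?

Place the vectors as rows of a 3×3 matrix; dependence ⇔ determinant zero.
Expanding, det = -5*c - 36.
Setting this to zero gives c = -36/5.

c = -36/5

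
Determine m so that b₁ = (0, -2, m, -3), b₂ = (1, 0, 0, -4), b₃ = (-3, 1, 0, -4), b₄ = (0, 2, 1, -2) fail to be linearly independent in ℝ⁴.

m = -7/6

Dependence holds iff the 4×4 matrix [b₁ b₂ b₃ b₄] is singular.
Expanding, det = 30*m + 35.
Setting this to zero gives m = -7/6.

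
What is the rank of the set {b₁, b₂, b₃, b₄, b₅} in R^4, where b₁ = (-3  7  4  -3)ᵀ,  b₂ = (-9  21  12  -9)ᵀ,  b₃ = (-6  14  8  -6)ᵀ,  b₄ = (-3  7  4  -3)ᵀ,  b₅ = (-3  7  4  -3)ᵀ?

1

Apply Gaussian elimination to the matrix whose rows are b₁, b₂, b₃, b₄, b₅.
There is 1 pivot column, so rank = 1.
(With 5 elements in a 4-dimensional space the rank is at most 4.)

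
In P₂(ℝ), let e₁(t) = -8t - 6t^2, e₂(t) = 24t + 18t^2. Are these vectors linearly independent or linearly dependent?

Write each element as a coordinate vector in ℝ³ using {1, t, t^2}.
Row-reduce the matrix whose columns are e₁, e₂.
The reduction yields 1 nonzero row, so the rank is 1.
Since rank 1 < 2, the set is linearly dependent.
Indeed 3e₁ + e₂ = 0.

linearly dependent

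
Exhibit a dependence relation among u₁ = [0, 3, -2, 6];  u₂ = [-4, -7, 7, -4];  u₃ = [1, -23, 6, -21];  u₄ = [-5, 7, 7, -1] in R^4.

Solve the homogeneous system with u₁, u₂, u₃, u₄ as columns by row-reducing the coefficient matrix.
One solution (up to scaling) is (3, -1, 1, 1).

3u₁ - u₂ + u₃ + u₄ = 0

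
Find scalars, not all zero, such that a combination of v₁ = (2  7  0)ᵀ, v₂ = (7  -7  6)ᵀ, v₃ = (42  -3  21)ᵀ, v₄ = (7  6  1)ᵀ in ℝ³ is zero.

Set up α₁v₁ + … + α₄v₄ = 0 and solve the homogeneous system.
One solution (up to scaling) is (0, 3, -1, 3).

3v₂ - v₃ + 3v₄ = 0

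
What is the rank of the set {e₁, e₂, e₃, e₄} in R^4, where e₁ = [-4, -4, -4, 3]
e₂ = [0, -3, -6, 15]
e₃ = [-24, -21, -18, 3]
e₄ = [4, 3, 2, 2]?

2

Apply Gaussian elimination to the matrix whose rows are e₁, e₂, e₃, e₄.
Reduction leaves 2 leading entries, giving rank 2.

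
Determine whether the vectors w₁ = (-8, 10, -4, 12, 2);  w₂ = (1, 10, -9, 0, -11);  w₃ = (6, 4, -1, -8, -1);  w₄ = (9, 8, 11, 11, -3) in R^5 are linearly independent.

linearly independent

Place the vectors as rows of a 4×5 matrix and reduce to echelon form.
The reduction yields 4 nonzero rows, so the rank is 4.
Since rank = 4 (the number of vectors), the set is linearly independent.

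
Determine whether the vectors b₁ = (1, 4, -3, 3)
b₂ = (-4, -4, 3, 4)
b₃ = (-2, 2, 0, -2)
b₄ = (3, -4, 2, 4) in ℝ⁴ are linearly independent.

Place the vectors as rows of a 4×4 matrix and reduce to echelon form.
The reduction yields 4 nonzero rows, so the rank is 4.
Since rank = 4 (the number of vectors), the set is linearly independent.

linearly independent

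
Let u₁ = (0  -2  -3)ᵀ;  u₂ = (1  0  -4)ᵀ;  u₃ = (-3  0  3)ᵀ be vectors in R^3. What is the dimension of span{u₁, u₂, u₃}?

dim = 3

Put the 3×3 matrix [u₁|u₂|u₃] into echelon form.
Exactly 3 pivots survive; hence the rank is 3.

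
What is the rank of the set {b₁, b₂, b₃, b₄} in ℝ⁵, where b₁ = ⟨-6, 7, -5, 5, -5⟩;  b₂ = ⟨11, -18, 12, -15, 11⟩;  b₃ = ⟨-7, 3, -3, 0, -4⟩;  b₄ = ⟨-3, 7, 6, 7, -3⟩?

3

Form the matrix with b₁, b₂, b₃, b₄ as columns and reduce.
Reduction leaves 3 leading entries, giving rank 3.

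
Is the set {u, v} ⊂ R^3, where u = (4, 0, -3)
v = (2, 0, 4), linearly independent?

Place the vectors as rows of a 2×3 matrix and reduce to echelon form.
The reduction yields 2 nonzero rows, so the rank is 2.
Since rank = 2 (the number of vectors), the set is linearly independent.

linearly independent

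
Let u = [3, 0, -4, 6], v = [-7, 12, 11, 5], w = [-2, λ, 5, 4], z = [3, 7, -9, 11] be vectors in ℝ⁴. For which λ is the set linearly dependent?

Place the vectors as rows of a 4×4 matrix; dependence ⇔ determinant zero.
The determinant works out to 1209 - 310*λ.
Solving 1209 - 310*λ = 0 yields λ = 39/10.

λ = 39/10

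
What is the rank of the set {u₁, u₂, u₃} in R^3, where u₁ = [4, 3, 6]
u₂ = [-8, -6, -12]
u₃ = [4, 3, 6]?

Row-reduce the 3×3 matrix with these as rows.
Exactly 1 pivot survives; hence the rank is 1.

1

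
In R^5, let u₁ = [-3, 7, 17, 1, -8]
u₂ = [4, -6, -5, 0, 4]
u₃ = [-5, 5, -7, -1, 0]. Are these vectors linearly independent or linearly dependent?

Place the vectors as rows of a 3×5 matrix and reduce to echelon form.
The reduction yields 2 nonzero rows, so the rank is 2.
Since rank 2 < 3, the set is linearly dependent.
Indeed u₁ + 2u₂ + u₃ = 0.

linearly dependent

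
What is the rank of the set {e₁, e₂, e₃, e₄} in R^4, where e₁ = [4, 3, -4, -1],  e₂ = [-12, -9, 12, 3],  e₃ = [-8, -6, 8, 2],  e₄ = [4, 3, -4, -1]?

Form the matrix with e₁, e₂, e₃, e₄ as columns and reduce.
Exactly 1 pivot survives; hence the rank is 1.

1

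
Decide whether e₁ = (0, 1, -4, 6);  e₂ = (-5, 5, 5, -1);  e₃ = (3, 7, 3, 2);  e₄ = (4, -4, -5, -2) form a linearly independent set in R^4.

Form the 4×4 matrix with these as columns; its determinant is -937.
A nonzero determinant means the columns are linearly independent.

linearly independent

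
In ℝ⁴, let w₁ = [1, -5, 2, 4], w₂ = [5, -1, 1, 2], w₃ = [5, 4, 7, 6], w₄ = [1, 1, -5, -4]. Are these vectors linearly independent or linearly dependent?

Form the 4×4 matrix with these as columns; its determinant is 222.
A nonzero determinant means the columns are linearly independent.

linearly independent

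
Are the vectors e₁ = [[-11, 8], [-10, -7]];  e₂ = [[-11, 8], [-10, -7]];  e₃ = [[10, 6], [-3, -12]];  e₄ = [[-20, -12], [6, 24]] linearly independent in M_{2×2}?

linearly dependent

Write each element as a coordinate vector in ℝ⁴ using {E₁₁, E₁₂, E₂₁, E₂₂}.
One vector is a scalar multiple of another, so the set is dependent.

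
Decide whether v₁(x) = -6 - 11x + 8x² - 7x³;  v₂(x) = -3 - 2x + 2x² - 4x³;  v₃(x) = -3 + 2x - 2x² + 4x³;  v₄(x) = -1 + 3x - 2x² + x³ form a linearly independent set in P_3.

linearly dependent

Take coordinates with respect to the standard basis {1, x, …, x³}.
Row-reduce the matrix whose columns are v₁, v₂, v₃, v₄.
The reduction yields 3 nonzero rows, so the rank is 3.
Since rank 3 < 4, the set is linearly dependent.
Indeed v₁ - 2v₂ - v₃ + 3v₄ = 0.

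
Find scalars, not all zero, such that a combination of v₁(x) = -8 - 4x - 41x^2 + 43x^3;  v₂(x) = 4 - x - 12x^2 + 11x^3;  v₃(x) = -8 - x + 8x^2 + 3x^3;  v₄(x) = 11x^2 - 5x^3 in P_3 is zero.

v₁ - 2v₂ - 2v₃ + 3v₄ = 0

Write each element as a vector in ℝ⁴ using {1, x, …, x^3}.
Write the vectors as columns of a matrix and find a nonzero vector in its null space.
One solution (up to scaling) is (1, -2, -2, 3).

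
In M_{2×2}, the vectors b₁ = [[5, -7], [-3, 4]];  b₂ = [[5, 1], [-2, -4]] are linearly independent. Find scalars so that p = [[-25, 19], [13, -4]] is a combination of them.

p = -3b₁ - 2b₂

Take coordinate vectors relative to {E₁₁, E₁₂, E₂₁, E₂₂}.
Solve the system with b₁, b₂ as columns and p as the right-hand side.
The system has the unique solution (c₁, c₂) = (-3, -2).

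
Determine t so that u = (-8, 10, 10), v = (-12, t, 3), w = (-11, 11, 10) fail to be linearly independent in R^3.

t = 31/5

The set is linearly dependent precisely when det[u; v; w] = 0.
Expanding, det = 30*t - 186.
This vanishes exactly when t = 31/5.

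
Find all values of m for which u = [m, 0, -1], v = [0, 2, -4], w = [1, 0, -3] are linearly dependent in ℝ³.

m = 1/3

The vectors are dependent exactly when the determinant of the matrix with rows u, v, w vanishes.
Expanding, det = 2 - 6*m.
This vanishes exactly when m = 1/3.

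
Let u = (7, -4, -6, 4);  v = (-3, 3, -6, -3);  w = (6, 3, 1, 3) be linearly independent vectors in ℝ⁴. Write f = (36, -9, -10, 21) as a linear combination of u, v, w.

f = 3u - v + 2w

Solve the system with u, v, w as columns and f as the right-hand side.
Row-reducing the augmented matrix gives the unique coefficients (c₁, c₂, c₃) = (3, -1, 2).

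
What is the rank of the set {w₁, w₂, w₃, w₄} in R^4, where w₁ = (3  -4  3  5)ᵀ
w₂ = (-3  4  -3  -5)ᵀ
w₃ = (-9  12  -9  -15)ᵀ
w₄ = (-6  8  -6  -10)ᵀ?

1

Row-reduce the 4×4 matrix with these as rows.
Reduction leaves 1 leading entry, giving rank 1.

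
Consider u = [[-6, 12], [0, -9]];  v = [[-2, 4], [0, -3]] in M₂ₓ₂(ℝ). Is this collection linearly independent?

Write each element as a coordinate vector in ℝ⁴ using {E₁₁, E₁₂, E₂₁, E₂₂}.
Place the vectors as rows of a 2×4 matrix and reduce to echelon form.
The reduction yields 1 nonzero row, so the rank is 1.
Since rank 1 < 2, the set is linearly dependent.
Indeed u - 3v = 0.

linearly dependent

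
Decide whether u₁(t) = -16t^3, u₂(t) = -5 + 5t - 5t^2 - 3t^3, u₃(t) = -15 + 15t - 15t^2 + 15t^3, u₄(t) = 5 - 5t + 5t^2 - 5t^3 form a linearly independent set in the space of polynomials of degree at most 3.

linearly dependent

Take coordinates with respect to the standard basis {1, t, …, t^3}.
One vector is a scalar multiple of another, so the set is dependent.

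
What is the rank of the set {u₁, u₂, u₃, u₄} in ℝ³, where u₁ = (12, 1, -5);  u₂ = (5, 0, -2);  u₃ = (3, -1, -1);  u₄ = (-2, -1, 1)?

Row-reduce the 4×3 matrix with these as rows.
There are 2 pivot columns, so rank = 2.
(With 4 elements in a 3-dimensional space the rank is at most 3.)

rank 2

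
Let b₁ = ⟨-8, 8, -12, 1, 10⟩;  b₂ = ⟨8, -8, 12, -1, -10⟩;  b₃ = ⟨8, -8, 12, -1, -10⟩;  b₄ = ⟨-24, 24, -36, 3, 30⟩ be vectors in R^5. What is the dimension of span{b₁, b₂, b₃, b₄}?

1

Form the matrix with b₁, b₂, b₃, b₄ as columns and reduce.
There is 1 pivot column, so rank = 1.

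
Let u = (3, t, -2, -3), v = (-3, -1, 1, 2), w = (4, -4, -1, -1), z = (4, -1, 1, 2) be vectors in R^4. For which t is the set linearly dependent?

t = -3

Place the vectors as rows of a 4×4 matrix; dependence ⇔ determinant zero.
Expanding, det = -7*t - 21.
Setting this to zero gives t = -3.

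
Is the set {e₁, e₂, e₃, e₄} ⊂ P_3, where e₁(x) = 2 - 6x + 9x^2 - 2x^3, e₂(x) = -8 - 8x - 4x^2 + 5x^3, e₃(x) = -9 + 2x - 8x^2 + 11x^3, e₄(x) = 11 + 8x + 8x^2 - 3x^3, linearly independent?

Take coordinates with respect to the standard basis {1, x, …, x^3}.
The matrix [e₁|e₂|e₃|e₄] has determinant -2134.
A nonzero determinant means the columns are linearly independent.

linearly independent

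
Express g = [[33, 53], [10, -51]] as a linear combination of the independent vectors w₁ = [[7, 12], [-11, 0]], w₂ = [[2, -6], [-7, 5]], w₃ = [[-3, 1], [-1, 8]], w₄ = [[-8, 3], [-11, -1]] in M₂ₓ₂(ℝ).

Work in coordinates with respect to the standard basis {E₁₁, E₁₂, E₂₁, E₂₂}.
Since w₁, w₂, w₃, w₄ are independent, the coefficients expressing g are uniquely determined by a linear system.
Row-reducing the augmented matrix gives the unique coefficients (α₁, …, α₄) = (3, -4, -4, -1).

g = 3w₁ - 4w₂ - 4w₃ - w₄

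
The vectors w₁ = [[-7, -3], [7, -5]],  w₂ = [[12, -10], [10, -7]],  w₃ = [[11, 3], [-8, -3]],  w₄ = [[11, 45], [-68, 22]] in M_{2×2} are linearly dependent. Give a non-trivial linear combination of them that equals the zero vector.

Take coordinates with respect to {E₁₁, E₁₂, E₂₁, E₂₂}.
Write the vectors as columns of a matrix and find a nonzero vector in its null space.
A generator of the null space is (2, 3, -3, 1).

2w₁ + 3w₂ - 3w₃ + w₄ = 0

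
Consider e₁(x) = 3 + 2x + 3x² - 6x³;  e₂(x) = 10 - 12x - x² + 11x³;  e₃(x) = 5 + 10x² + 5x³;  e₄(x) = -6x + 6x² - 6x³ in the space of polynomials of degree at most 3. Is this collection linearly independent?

Take coordinates with respect to the standard basis {1, x, …, x³}.
Row-reduce the matrix whose columns are e₁, e₂, e₃, e₄.
The reduction yields 4 nonzero rows, so the rank is 4.
Since rank = 4 (the number of vectors), the set is linearly independent.

linearly independent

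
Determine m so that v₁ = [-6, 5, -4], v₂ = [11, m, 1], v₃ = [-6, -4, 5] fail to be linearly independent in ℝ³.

m = -17/6

The set is linearly dependent precisely when det[v₁; v₂; v₃] = 0.
The determinant works out to -54*m - 153.
Solving -54*m - 153 = 0 yields m = -17/6.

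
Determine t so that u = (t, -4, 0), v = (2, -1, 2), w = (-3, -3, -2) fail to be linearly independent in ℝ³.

t = -1

The vectors are dependent exactly when the determinant of the matrix with rows u, v, w vanishes.
Cofactor expansion gives det = 8*t + 8.
Setting this to zero gives t = -1.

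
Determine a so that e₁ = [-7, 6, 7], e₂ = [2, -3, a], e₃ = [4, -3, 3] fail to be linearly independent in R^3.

Dependence holds iff the 3×3 matrix [e₁ e₂ e₃] is singular.
Cofactor expansion gives det = 3*a + 69.
Solving 3*a + 69 = 0 yields a = -23.

a = -23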